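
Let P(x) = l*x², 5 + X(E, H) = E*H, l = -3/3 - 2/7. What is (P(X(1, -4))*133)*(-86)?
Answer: 1191186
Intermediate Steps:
l = -9/7 (l = -3*⅓ - 2*⅐ = -1 - 2/7 = -9/7 ≈ -1.2857)
X(E, H) = -5 + E*H
P(x) = -9*x²/7
(P(X(1, -4))*133)*(-86) = (-9*(-5 + 1*(-4))²/7*133)*(-86) = (-9*(-5 - 4)²/7*133)*(-86) = (-9/7*(-9)²*133)*(-86) = (-9/7*81*133)*(-86) = -729/7*133*(-86) = -13851*(-86) = 1191186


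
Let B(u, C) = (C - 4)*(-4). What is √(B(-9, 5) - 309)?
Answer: I*√313 ≈ 17.692*I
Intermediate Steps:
B(u, C) = 16 - 4*C (B(u, C) = (-4 + C)*(-4) = 16 - 4*C)
√(B(-9, 5) - 309) = √((16 - 4*5) - 309) = √((16 - 20) - 309) = √(-4 - 309) = √(-313) = I*√313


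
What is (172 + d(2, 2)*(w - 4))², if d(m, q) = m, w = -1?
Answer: 26244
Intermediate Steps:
(172 + d(2, 2)*(w - 4))² = (172 + 2*(-1 - 4))² = (172 + 2*(-5))² = (172 - 10)² = 162² = 26244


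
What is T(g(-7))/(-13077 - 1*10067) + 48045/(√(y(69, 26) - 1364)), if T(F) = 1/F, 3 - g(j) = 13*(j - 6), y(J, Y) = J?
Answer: -1/3980768 - 9609*I*√1295/259 ≈ -2.5121e-7 - 1335.1*I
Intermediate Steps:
g(j) = 81 - 13*j (g(j) = 3 - 13*(j - 6) = 3 - 13*(-6 + j) = 3 - (-78 + 13*j) = 3 + (78 - 13*j) = 81 - 13*j)
T(g(-7))/(-13077 - 1*10067) + 48045/(√(y(69, 26) - 1364)) = 1/((81 - 13*(-7))*(-13077 - 1*10067)) + 48045/(√(69 - 1364)) = 1/((81 + 91)*(-13077 - 10067)) + 48045/(√(-1295)) = 1/(172*(-23144)) + 48045/((I*√1295)) = (1/172)*(-1/23144) + 48045*(-I*√1295/1295) = -1/3980768 - 9609*I*√1295/259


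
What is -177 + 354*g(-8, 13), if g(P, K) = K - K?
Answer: -177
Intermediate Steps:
g(P, K) = 0
-177 + 354*g(-8, 13) = -177 + 354*0 = -177 + 0 = -177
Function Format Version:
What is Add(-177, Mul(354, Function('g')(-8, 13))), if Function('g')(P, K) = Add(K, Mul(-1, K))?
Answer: -177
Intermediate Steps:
Function('g')(P, K) = 0
Add(-177, Mul(354, Function('g')(-8, 13))) = Add(-177, Mul(354, 0)) = Add(-177, 0) = -177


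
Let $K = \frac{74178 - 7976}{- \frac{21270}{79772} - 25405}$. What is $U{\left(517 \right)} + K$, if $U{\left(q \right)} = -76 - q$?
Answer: $- \frac{603536010717}{1013314465} \approx -595.61$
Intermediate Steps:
$K = - \frac{2640532972}{1013314465}$ ($K = \frac{66202}{\left(-21270\right) \frac{1}{79772} - 25405} = \frac{66202}{- \frac{10635}{39886} - 25405} = \frac{66202}{- \frac{1013314465}{39886}} = 66202 \left(- \frac{39886}{1013314465}\right) = - \frac{2640532972}{1013314465} \approx -2.6058$)
$U{\left(517 \right)} + K = \left(-76 - 517\right) - \frac{2640532972}{1013314465} = -593 - \frac{2640532972}{1013314465} = - \frac{603536010717}{1013314465}$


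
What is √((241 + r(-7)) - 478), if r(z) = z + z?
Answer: I*√251 ≈ 15.843*I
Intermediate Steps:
r(z) = 2*z
√((241 + r(-7)) - 478) = √((241 + 2*(-7)) - 478) = √((241 - 14) - 478) = √(227 - 478) = √(-251) = I*√251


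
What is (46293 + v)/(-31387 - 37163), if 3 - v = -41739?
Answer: -5869/4570 ≈ -1.2842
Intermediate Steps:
v = 41742 (v = 3 - 1*(-41739) = 3 + 41739 = 41742)
(46293 + v)/(-31387 - 37163) = (46293 + 41742)/(-31387 - 37163) = 88035/(-68550) = 88035*(-1/68550) = -5869/4570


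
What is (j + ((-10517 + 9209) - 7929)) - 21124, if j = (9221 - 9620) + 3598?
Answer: -27162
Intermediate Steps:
j = 3199 (j = -399 + 3598 = 3199)
(j + ((-10517 + 9209) - 7929)) - 21124 = (3199 + ((-10517 + 9209) - 7929)) - 21124 = (3199 + (-1308 - 7929)) - 21124 = (3199 - 9237) - 21124 = -6038 - 21124 = -27162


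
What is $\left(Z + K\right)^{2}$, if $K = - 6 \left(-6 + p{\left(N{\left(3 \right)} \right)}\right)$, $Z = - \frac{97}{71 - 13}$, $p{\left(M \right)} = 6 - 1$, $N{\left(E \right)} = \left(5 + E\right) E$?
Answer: $\frac{63001}{3364} \approx 18.728$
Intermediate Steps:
$N{\left(E \right)} = E \left(5 + E\right)$
$p{\left(M \right)} = 5$ ($p{\left(M \right)} = 6 - 1 = 5$)
$Z = - \frac{97}{58} \approx -1.6724$
$K = 6$ ($K = - 6 \left(-6 + 5\right) = \left(-6\right) \left(-1\right) = 6$)
$\left(Z + K\right)^{2} = \left(- \frac{97}{58} + 6\right)^{2} = \left(\frac{251}{58}\right)^{2} = \frac{63001}{3364}$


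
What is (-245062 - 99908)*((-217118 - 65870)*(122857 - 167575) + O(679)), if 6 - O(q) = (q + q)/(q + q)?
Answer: -4365477159483330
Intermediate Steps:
O(q) = 5 (O(q) = 6 - (q + q)/(q + q) = 6 - 2*q/(2*q) = 6 - 2*q*1/(2*q) = 6 - 1*1 = 6 - 1 = 5)
(-245062 - 99908)*((-217118 - 65870)*(122857 - 167575) + O(679)) = (-245062 - 99908)*((-217118 - 65870)*(122857 - 167575) + 5) = -344970*(-282988*(-44718) + 5) = -344970*(12654657384 + 5) = -344970*12654657389 = -4365477159483330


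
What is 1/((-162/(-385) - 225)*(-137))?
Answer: 385/11845431 ≈ 3.2502e-5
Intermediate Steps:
1/((-162/(-385) - 225)*(-137)) = 1/((-162*(-1/385) - 225)*(-137)) = 1/((162/385 - 225)*(-137)) = 1/(-86463/385*(-137)) = 1/(11845431/385) = 385/11845431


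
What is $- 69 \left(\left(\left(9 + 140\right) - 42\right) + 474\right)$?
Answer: $-40089$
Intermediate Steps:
$- 69 \left(\left(\left(9 + 140\right) - 42\right) + 474\right) = - 69 \left(\left(149 - 42\right) + 474\right) = - 69 \left(107 + 474\right) = \left(-69\right) 581 = -40089$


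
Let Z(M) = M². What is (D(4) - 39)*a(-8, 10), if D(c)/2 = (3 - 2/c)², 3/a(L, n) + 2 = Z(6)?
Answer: -159/68 ≈ -2.3382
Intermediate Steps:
a(L, n) = 3/34 (a(L, n) = 3/(-2 + 6²) = 3/(-2 + 36) = 3/34)
D(c) = 2*(3 - 2/c)²
(D(4) - 39)*a(-8, 10) = (2*(-2 + 3*4)²/4² - 39)*(3/34) = (2*(1/16)*(-2 + 12)² - 39)*(3/34) = (2*(1/16)*10² - 39)*(3/34) = (2*(1/16)*100 - 39)*(3/34) = (25/2 - 39)*(3/34) = -53/2*3/34 = -159/68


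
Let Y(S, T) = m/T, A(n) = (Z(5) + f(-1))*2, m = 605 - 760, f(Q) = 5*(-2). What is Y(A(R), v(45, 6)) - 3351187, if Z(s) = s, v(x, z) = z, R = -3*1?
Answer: -20107277/6 ≈ -3.3512e+6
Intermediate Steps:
R = -3
f(Q) = -10
m = -155
A(n) = -10 (A(n) = (5 - 10)*2 = -5*2 = -10)
Y(S, T) = -155/T
Y(A(R), v(45, 6)) - 3351187 = -155/6 - 3351187 = -20107277/6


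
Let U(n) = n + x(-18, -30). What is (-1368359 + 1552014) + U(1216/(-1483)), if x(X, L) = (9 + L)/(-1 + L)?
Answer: 8443164762/45973 ≈ 1.8365e+5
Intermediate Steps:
x(X, L) = (9 + L)/(-1 + L)
U(n) = 21/31 + n (U(n) = n + (9 - 30)/(-1 - 30) = n - 21/(-31) = n - 1/31*(-21) = n + 21/31 = 21/31 + n)
(-1368359 + 1552014) + U(1216/(-1483)) = (-1368359 + 1552014) + (21/31 + 1216/(-1483)) = 183655 + (21/31 + 1216*(-1/1483)) = 183655 + (21/31 - 1216/1483) = 183655 - 6553/45973 = 8443164762/45973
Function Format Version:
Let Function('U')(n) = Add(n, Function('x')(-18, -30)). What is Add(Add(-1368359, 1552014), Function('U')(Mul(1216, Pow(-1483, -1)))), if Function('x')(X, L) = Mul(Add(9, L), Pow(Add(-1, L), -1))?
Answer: Rational(8443164762, 45973) ≈ 1.8365e+5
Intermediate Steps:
Function('x')(X, L) = Mul(Pow(Add(-1, L), -1), Add(9, L))
Function('U')(n) = Add(Rational(21, 31), n) (Function('U')(n) = Add(n, Mul(Pow(Add(-1, -30), -1), Add(9, -30))) = Add(n, Mul(Pow(-31, -1), -21)) = Add(n, Mul(Rational(-1, 31), -21)) = Add(n, Rational(21, 31)) = Add(Rational(21, 31), n))
Add(Add(-1368359, 1552014), Function('U')(Mul(1216, Pow(-1483, -1)))) = Add(Add(-1368359, 1552014), Add(Rational(21, 31), Mul(1216, Pow(-1483, -1)))) = Add(183655, Add(Rational(21, 31), Mul(1216, Rational(-1, 1483)))) = Add(183655, Add(Rational(21, 31), Rational(-1216, 1483))) = Add(183655, Rational(-6553, 45973)) = Rational(8443164762, 45973)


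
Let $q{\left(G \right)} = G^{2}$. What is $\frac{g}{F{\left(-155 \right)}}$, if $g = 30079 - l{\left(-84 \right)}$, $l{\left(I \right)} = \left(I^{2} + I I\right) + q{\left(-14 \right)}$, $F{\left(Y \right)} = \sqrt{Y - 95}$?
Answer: $- \frac{15771 i \sqrt{10}}{50} \approx - 997.45 i$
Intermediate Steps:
$F{\left(Y \right)} = \sqrt{-95 + Y}$
$l{\left(I \right)} = 196 + 2 I^{2}$ ($l{\left(I \right)} = \left(I^{2} + I I\right) + \left(-14\right)^{2} = \left(I^{2} + I^{2}\right) + 196 = 2 I^{2} + 196 = 196 + 2 I^{2}$)
$g = 15771$ ($g = 30079 - \left(196 + 2 \left(-84\right)^{2}\right) = 30079 - \left(196 + 2 \cdot 7056\right) = 30079 - \left(196 + 14112\right) = 30079 - 14308 = 15771$)
$\frac{g}{F{\left(-155 \right)}} = \frac{15771}{\sqrt{-95 - 155}} = \frac{15771}{\sqrt{-250}} = \frac{15771}{5 i \sqrt{10}} = 15771 \left(- \frac{i \sqrt{10}}{50}\right) = - \frac{15771 i \sqrt{10}}{50}$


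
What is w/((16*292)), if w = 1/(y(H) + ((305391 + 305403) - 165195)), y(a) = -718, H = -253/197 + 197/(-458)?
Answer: 1/2078484032 ≈ 4.8112e-10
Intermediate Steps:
H = -154683/90226 (H = -253*1/197 + 197*(-1/458) = -253/197 - 197/458 = -154683/90226 ≈ -1.7144)
w = 1/444881 (w = 1/(-718 + ((305391 + 305403) - 165195)) = 1/(-718 + (610794 - 165195)) = 1/(-718 + 445599) = 1/444881 ≈ 2.2478e-6)
w/((16*292)) = 1/(444881*((16*292))) = (1/444881)/4672 = (1/444881)*(1/4672) = 1/2078484032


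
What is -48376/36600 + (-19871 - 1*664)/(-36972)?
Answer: -4800817/6264700 ≈ -0.76633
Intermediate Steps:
-48376/36600 + (-19871 - 1*664)/(-36972) = -48376*1/36600 + (-19871 - 664)*(-1/36972) = -6047/4575 - 20535*(-1/36972) = -6047/4575 + 6845/12324 = -4800817/6264700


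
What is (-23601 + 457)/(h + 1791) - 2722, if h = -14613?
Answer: -17439170/6411 ≈ -2720.2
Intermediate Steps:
(-23601 + 457)/(h + 1791) - 2722 = (-23601 + 457)/(-14613 + 1791) - 2722 = -23144/(-12822) - 2722 = -23144*(-1/12822) - 2722 = 11572/6411 - 2722 = -17439170/6411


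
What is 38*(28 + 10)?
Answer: 1444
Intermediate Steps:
38*(28 + 10) = 38*38 = 1444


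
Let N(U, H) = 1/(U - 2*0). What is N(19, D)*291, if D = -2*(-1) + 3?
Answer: 291/19 ≈ 15.316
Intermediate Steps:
D = 5 (D = 2 + 3 = 5)
N(U, H) = 1/U (N(U, H) = 1/(U + 0) = 1/U)
N(19, D)*291 = 291/19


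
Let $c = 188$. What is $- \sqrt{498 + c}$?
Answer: $- 7 \sqrt{14} \approx -26.192$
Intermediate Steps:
$- \sqrt{498 + c} = - \sqrt{498 + 188} = - \sqrt{686} = - 7 \sqrt{14}$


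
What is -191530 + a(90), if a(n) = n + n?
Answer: -191350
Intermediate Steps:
a(n) = 2*n
-191530 + a(90) = -191530 + 2*90 = -191530 + 180 = -191350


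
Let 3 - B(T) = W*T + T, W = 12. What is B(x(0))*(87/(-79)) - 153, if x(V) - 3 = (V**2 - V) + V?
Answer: -8955/79 ≈ -113.35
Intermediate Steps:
x(V) = 3 + V**2 (x(V) = 3 + ((V**2 - V) + V) = 3 + V**2)
B(T) = 3 - 13*T (B(T) = 3 - (12*T + T) = 3 - 13*T)
B(x(0))*(87/(-79)) - 153 = (3 - 13*(3 + 0**2))*(87/(-79)) - 153 = (3 - 13*(3 + 0))*(87*(-1/79)) - 153 = (3 - 13*3)*(-87/79) - 153 = (3 - 39)*(-87/79) - 153 = -36*(-87/79) - 153 = 3132/79 - 153 = -8955/79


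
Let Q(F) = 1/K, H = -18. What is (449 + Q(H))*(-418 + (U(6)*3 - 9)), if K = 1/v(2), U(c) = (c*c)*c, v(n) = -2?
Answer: 98787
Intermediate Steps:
U(c) = c³ (U(c) = c²*c = c³)
K = -½ (K = 1/(-2) = -½ ≈ -0.50000)
Q(F) = -2 (Q(F) = 1/(-½) = -2)
(449 + Q(H))*(-418 + (U(6)*3 - 9)) = (449 - 2)*(-418 + (6³*3 - 9)) = 447*(-418 + (216*3 - 9)) = 447*(-418 + (648 - 9)) = 447*(-418 + 639) = 447*221 = 98787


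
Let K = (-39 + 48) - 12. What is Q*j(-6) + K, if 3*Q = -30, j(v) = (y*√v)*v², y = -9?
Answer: -3 + 3240*I*√6 ≈ -3.0 + 7936.3*I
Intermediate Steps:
K = -3 (K = 9 - 12 = -3)
j(v) = -9*v^(5/2) (j(v) = (-9*√v)*v² = -9*v^(5/2))
Q = -10 (Q = (⅓)*(-30) = -10)
Q*j(-6) + K = -(-90)*(-6)^(5/2) - 3 = -(-90)*36*I*√6 - 3 = -(-3240)*I*√6 - 3 = 3240*I*√6 - 3 = -3 + 3240*I*√6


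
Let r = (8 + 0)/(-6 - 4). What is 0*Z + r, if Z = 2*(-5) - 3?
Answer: -⅘ ≈ -0.80000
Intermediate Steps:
Z = -13 (Z = -10 - 3 = -13)
r = -⅘ (r = 8/(-10) = 8*(-⅒) = -⅘ ≈ -0.80000)
0*Z + r = 0*(-13) - ⅘ = 0 - ⅘ = -⅘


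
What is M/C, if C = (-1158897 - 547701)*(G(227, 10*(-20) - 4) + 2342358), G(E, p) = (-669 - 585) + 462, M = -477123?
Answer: 159041/1332037284156 ≈ 1.1940e-7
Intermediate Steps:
G(E, p) = -792 (G(E, p) = -1254 + 462 = -792)
C = -3996111852468 (C = (-1158897 - 547701)*(-792 + 2342358) = -1706598*2341566 = -3996111852468)
M/C = -477123/(-3996111852468) = -477123*(-1/3996111852468) = 159041/1332037284156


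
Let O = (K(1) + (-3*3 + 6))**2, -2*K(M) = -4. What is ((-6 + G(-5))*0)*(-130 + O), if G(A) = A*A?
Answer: 0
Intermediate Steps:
G(A) = A**2
K(M) = 2 (K(M) = -1/2*(-4) = 2)
O = 1 (O = (2 + (-3*3 + 6))**2 = (2 + (-9 + 6))**2 = (2 - 3)**2 = (-1)**2 = 1)
((-6 + G(-5))*0)*(-130 + O) = ((-6 + (-5)**2)*0)*(-130 + 1) = ((-6 + 25)*0)*(-129) = (19*0)*(-129) = 0*(-129) = 0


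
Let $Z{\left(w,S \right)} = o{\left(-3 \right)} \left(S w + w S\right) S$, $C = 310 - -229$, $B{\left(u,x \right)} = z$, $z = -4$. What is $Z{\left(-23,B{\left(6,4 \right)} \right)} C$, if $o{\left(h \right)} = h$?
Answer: $1190112$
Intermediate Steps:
$B{\left(u,x \right)} = -4$
$C = 539$ ($C = 310 + 229 = 539$)
$Z{\left(w,S \right)} = - 6 w S^{2}$ ($Z{\left(w,S \right)} = - 3 \left(S w + w S\right) S = - 3 \left(S w + S w\right) S = - 3 \cdot 2 S w S = - 6 S w S = - 6 w S^{2}$)
$Z{\left(-23,B{\left(6,4 \right)} \right)} C = \left(-6\right) \left(-23\right) \left(-4\right)^{2} \cdot 539 = \left(-6\right) \left(-23\right) 16 \cdot 539 = 2208 \cdot 539 = 1190112$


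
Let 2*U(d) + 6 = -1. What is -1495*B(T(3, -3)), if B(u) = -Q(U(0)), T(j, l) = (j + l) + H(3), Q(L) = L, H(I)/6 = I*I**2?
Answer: -10465/2 ≈ -5232.5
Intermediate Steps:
U(d) = -7/2 (U(d) = -3 + (1/2)*(-1) = -3 - 1/2 = -7/2)
H(I) = 6*I**3 (H(I) = 6*(I*I**2) = 6*I**3)
T(j, l) = 162 + j + l (T(j, l) = (j + l) + 6*3**3 = (j + l) + 6*27 = (j + l) + 162 = 162 + j + l)
B(u) = 7/2 (B(u) = -1*(-7/2) = 7/2)
-1495*B(T(3, -3)) = -1495*7/2 = -10465/2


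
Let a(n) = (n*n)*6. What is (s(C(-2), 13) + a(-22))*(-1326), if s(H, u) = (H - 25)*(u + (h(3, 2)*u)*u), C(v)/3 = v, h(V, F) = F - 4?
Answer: -17210154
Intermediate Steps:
h(V, F) = -4 + F
a(n) = 6*n**2 (a(n) = n**2*6 = 6*n**2)
C(v) = 3*v
s(H, u) = (-25 + H)*(u - 2*u**2) (s(H, u) = (H - 25)*(u + ((-4 + 2)*u)*u) = (-25 + H)*(u + (-2*u)*u) = (-25 + H)*(u - 2*u**2))
(s(C(-2), 13) + a(-22))*(-1326) = (13*(-25 + 3*(-2) + 50*13 - 2*3*(-2)*13) + 6*(-22)**2)*(-1326) = (13*(-25 - 6 + 650 - 2*(-6)*13) + 6*484)*(-1326) = (13*(-25 - 6 + 650 + 156) + 2904)*(-1326) = (13*775 + 2904)*(-1326) = (10075 + 2904)*(-1326) = 12979*(-1326) = -17210154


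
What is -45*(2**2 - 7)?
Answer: 135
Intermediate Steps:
-45*(2**2 - 7) = -45*(4 - 7) = -45*(-3) = 135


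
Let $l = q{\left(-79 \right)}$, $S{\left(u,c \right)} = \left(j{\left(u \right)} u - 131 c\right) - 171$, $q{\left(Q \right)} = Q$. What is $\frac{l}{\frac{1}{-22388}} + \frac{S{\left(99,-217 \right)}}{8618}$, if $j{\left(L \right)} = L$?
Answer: $\frac{15242280993}{8618} \approx 1.7687 \cdot 10^{6}$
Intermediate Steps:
$S{\left(u,c \right)} = -171 + u^{2} - 131 c$ ($S{\left(u,c \right)} = \left(u u - 131 c\right) - 171 = \left(u^{2} - 131 c\right) - 171 = -171 + u^{2} - 131 c$)
$l = -79$
$\frac{l}{\frac{1}{-22388}} + \frac{S{\left(99,-217 \right)}}{8618} = - \frac{79}{\frac{1}{-22388}} + \frac{-171 + 99^{2} - -28427}{8618} = - \frac{79}{- \frac{1}{22388}} + \left(-171 + 9801 + 28427\right) \frac{1}{8618} = \left(-79\right) \left(-22388\right) + 38057 \cdot \frac{1}{8618} = 1768652 + \frac{38057}{8618} = \frac{15242280993}{8618}$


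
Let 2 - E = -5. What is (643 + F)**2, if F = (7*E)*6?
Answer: 877969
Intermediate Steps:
E = 7 (E = 2 - 1*(-5) = 2 + 5 = 7)
F = 294 (F = (7*7)*6 = 49*6 = 294)
(643 + F)**2 = (643 + 294)**2 = 937**2 = 877969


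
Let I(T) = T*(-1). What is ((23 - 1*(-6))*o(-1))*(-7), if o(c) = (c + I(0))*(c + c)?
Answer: -406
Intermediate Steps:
I(T) = -T
o(c) = 2*c² (o(c) = (c - 1*0)*(c + c) = (c + 0)*(2*c) = c*(2*c) = 2*c²)
((23 - 1*(-6))*o(-1))*(-7) = ((23 - 1*(-6))*(2*(-1)²))*(-7) = ((23 + 6)*(2*1))*(-7) = (29*2)*(-7) = 58*(-7) = -406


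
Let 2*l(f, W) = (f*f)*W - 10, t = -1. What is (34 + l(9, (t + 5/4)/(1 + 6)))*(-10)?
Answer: -8525/28 ≈ -304.46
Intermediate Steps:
l(f, W) = -5 + W*f**2/2 (l(f, W) = ((f*f)*W - 10)/2 = (f**2*W - 10)/2 = (W*f**2 - 10)/2 = (-10 + W*f**2)/2 = -5 + W*f**2/2)
(34 + l(9, (t + 5/4)/(1 + 6)))*(-10) = (34 + (-5 + (1/2)*((-1 + 5/4)/(1 + 6))*9**2))*(-10) = (34 + (-5 + (1/2)*((-1 + 5*(1/4))/7)*81))*(-10) = (34 + (-5 + (1/2)*((-1 + 5/4)*(1/7))*81))*(-10) = (34 + (-5 + (1/2)*((1/4)*(1/7))*81))*(-10) = (34 + (-5 + (1/2)*(1/28)*81))*(-10) = (34 + (-5 + 81/56))*(-10) = (34 - 199/56)*(-10) = (1705/56)*(-10) = -8525/28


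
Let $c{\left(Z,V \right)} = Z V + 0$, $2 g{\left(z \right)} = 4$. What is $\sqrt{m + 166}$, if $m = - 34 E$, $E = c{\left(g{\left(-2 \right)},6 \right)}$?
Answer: $11 i \sqrt{2} \approx 15.556 i$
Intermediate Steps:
$g{\left(z \right)} = 2$ ($g{\left(z \right)} = \frac{1}{2} \cdot 4 = 2$)
$c{\left(Z,V \right)} = V Z$ ($c{\left(Z,V \right)} = V Z + 0 = V Z$)
$E = 12$ ($E = 6 \cdot 2 = 12$)
$m = -408$ ($m = \left(-34\right) 12 = -408$)
$\sqrt{m + 166} = \sqrt{-408 + 166} = \sqrt{-242} = 11 i \sqrt{2}$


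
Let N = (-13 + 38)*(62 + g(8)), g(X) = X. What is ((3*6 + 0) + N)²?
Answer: 3125824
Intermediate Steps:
N = 1750 (N = (-13 + 38)*(62 + 8) = 25*70 = 1750)
((3*6 + 0) + N)² = ((3*6 + 0) + 1750)² = ((18 + 0) + 1750)² = (18 + 1750)² = 1768² = 3125824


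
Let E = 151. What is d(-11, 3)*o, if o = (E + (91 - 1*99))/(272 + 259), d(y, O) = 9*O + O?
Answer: 1430/177 ≈ 8.0791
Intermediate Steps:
d(y, O) = 10*O
o = 143/531 (o = (151 + (91 - 1*99))/(272 + 259) = (151 + (91 - 99))/531 = (151 - 8)*(1/531) = 143*(1/531) = 143/531 ≈ 0.26930)
d(-11, 3)*o = (10*3)*(143/531) = 30*(143/531) = 1430/177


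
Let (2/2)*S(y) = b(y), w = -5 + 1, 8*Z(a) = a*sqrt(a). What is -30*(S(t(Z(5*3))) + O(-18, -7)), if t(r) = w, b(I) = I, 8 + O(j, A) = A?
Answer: 570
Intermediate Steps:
Z(a) = a**(3/2)/8 (Z(a) = (a*sqrt(a))/8 = a**(3/2)/8)
O(j, A) = -8 + A
w = -4
t(r) = -4
S(y) = y
-30*(S(t(Z(5*3))) + O(-18, -7)) = -30*(-4 + (-8 - 7)) = -30*(-4 - 15) = -30*(-19) = 570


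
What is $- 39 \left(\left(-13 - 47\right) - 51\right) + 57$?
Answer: $4386$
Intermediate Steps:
$- 39 \left(\left(-13 - 47\right) - 51\right) + 57 = - 39 \left(-60 - 51\right) + 57 = \left(-39\right) \left(-111\right) + 57 = 4329 + 57 = 4386$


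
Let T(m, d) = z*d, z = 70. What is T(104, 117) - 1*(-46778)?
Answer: 54968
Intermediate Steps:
T(m, d) = 70*d
T(104, 117) - 1*(-46778) = 70*117 - 1*(-46778) = 8190 + 46778 = 54968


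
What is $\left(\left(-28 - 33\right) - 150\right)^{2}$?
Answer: $44521$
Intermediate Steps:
$\left(\left(-28 - 33\right) - 150\right)^{2} = \left(-61 - 150\right)^{2} = \left(-211\right)^{2} = 44521$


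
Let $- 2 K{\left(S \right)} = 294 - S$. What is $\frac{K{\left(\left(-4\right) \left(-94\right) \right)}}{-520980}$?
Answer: $- \frac{41}{520980} \approx -7.8698 \cdot 10^{-5}$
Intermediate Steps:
$K{\left(S \right)} = -147 + \frac{S}{2}$ ($K{\left(S \right)} = - \frac{294 - S}{2} = -147 + \frac{S}{2}$)
$\frac{K{\left(\left(-4\right) \left(-94\right) \right)}}{-520980} = \frac{-147 + \frac{\left(-4\right) \left(-94\right)}{2}}{-520980} = \left(-147 + \frac{1}{2} \cdot 376\right) \left(- \frac{1}{520980}\right) = \left(-147 + 188\right) \left(- \frac{1}{520980}\right) = 41 \left(- \frac{1}{520980}\right) = - \frac{41}{520980}$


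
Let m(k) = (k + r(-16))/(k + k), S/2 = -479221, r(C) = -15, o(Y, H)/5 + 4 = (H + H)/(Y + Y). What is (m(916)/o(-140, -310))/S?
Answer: 6307/109741609000 ≈ 5.7471e-8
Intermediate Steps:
o(Y, H) = -20 + 5*H/Y (o(Y, H) = -20 + 5*((H + H)/(Y + Y)) = -20 + 5*((2*H)/((2*Y))) = -20 + 5*((2*H)*(1/(2*Y))) = -20 + 5*(H/Y) = -20 + 5*H/Y)
S = -958442 (S = 2*(-479221) = -958442)
m(k) = (-15 + k)/(2*k) (m(k) = (k - 15)/(k + k) = (-15 + k)/((2*k)) = (-15 + k)*(1/(2*k)) = (-15 + k)/(2*k))
(m(916)/o(-140, -310))/S = (((½)*(-15 + 916)/916)/(-20 + 5*(-310)/(-140)))/(-958442) = (((½)*(1/916)*901)/(-20 + 5*(-310)*(-1/140)))*(-1/958442) = (901/(1832*(-20 + 155/14)))*(-1/958442) = (901/(1832*(-125/14)))*(-1/958442) = ((901/1832)*(-14/125))*(-1/958442) = -6307/114500*(-1/958442) = 6307/109741609000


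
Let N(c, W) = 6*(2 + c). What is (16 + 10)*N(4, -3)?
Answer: 936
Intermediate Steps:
N(c, W) = 12 + 6*c
(16 + 10)*N(4, -3) = (16 + 10)*(12 + 6*4) = 26*(12 + 24) = 26*36 = 936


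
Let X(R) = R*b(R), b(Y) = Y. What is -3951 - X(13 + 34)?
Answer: -6160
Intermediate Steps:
X(R) = R² (X(R) = R*R = R²)
-3951 - X(13 + 34) = -3951 - (13 + 34)² = -3951 - 1*47² = -3951 - 1*2209 = -3951 - 2209 = -6160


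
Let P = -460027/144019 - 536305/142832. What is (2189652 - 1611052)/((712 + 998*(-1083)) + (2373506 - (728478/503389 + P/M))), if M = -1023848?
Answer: 6134270814769696224206873600/13712338137323539418964095481 ≈ 0.44735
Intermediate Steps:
P = -142944686259/20570521808 (P = -460027*1/144019 - 536305*1/142832 = -460027/144019 - 536305/142832 = -142944686259/20570521808 ≈ -6.9490)
(2189652 - 1611052)/((712 + 998*(-1083)) + (2373506 - (728478/503389 + P/M))) = (2189652 - 1611052)/((712 + 998*(-1083)) + (2373506 - (728478/503389 - 142944686259/20570521808/(-1023848)))) = 578600/((712 - 1080834) + (2373506 - (728478*(1/503389) - 142944686259/20570521808*(-1/1023848)))) = 578600/(-1080122 + (2373506 - (728478/503389 + 142944686259/21061087612077184))) = 578600/(-1080122 + (2373506 - 1*15342610938253434077703/10601919831955921576576)) = 578600/(-1080122 + (2373506 - 15342610938253434077703/10601919831955921576576)) = 578600/(-1080122 + 25163704990055433344098517753/10601919831955921576576) = 578600/(13712338137323539418964095481/10601919831955921576576) = 578600*(10601919831955921576576/13712338137323539418964095481) = 6134270814769696224206873600/13712338137323539418964095481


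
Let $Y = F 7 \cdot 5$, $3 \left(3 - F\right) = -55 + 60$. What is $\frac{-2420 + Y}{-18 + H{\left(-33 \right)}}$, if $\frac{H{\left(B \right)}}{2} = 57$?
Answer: $- \frac{445}{18} \approx -24.722$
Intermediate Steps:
$H{\left(B \right)} = 114$ ($H{\left(B \right)} = 2 \cdot 57 = 114$)
$F = \frac{4}{3}$ ($F = 3 - \frac{-55 + 60}{3} = 3 - \frac{5}{3} = \frac{4}{3} \approx 1.3333$)
$Y = \frac{140}{3}$ ($Y = \frac{4 \cdot 7 \cdot 5}{3} = \frac{4}{3} \cdot 35 = \frac{140}{3} \approx 46.667$)
$\frac{-2420 + Y}{-18 + H{\left(-33 \right)}} = \frac{-2420 + \frac{140}{3}}{-18 + 114} = - \frac{7120}{3 \cdot 96} = \left(- \frac{7120}{3}\right) \frac{1}{96} = - \frac{445}{18}$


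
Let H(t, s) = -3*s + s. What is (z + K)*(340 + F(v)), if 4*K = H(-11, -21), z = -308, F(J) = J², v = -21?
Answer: -464695/2 ≈ -2.3235e+5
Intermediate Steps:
H(t, s) = -2*s
K = 21/2 (K = (-2*(-21))/4 = (¼)*42 = 21/2 ≈ 10.500)
(z + K)*(340 + F(v)) = (-308 + 21/2)*(340 + (-21)²) = -595*(340 + 441)/2 = -595/2*781 = -464695/2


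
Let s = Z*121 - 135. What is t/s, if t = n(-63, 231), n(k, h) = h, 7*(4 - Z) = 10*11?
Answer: -1617/10867 ≈ -0.14880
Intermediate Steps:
Z = -82/7 (Z = 4 - 10*11/7 = 4 - 1/7*110 = 4 - 110/7 = -82/7 ≈ -11.714)
t = 231
s = -10867/7 (s = -82/7*121 - 135 = -9922/7 - 135 = -10867/7 ≈ -1552.4)
t/s = 231/(-10867/7) = 231*(-7/10867) = -1617/10867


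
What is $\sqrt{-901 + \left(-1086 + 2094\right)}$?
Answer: $\sqrt{107} \approx 10.344$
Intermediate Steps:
$\sqrt{-901 + \left(-1086 + 2094\right)} = \sqrt{-901 + 1008} = \sqrt{107}$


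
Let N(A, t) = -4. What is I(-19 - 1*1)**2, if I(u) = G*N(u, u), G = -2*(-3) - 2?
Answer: 256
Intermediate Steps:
G = 4 (G = 6 - 2 = 4)
I(u) = -16 (I(u) = 4*(-4) = -16)
I(-19 - 1*1)**2 = (-16)**2 = 256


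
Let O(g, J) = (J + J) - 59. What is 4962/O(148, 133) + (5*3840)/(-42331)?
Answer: 68690674/2920839 ≈ 23.517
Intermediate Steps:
O(g, J) = -59 + 2*J (O(g, J) = 2*J - 59 = -59 + 2*J)
4962/O(148, 133) + (5*3840)/(-42331) = 4962/(-59 + 2*133) + (5*3840)/(-42331) = 4962/(-59 + 266) + 19200*(-1/42331) = 4962/207 - 19200/42331 = 4962*(1/207) - 19200/42331 = 1654/69 - 19200/42331 = 68690674/2920839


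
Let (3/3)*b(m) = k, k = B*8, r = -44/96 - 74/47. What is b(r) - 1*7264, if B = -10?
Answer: -7344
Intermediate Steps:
r = -2293/1128 (r = -44*1/96 - 74*1/47 = -11/24 - 74/47 = -2293/1128 ≈ -2.0328)
k = -80 (k = -10*8 = -80)
b(m) = -80
b(r) - 1*7264 = -80 - 1*7264 = -80 - 7264 = -7344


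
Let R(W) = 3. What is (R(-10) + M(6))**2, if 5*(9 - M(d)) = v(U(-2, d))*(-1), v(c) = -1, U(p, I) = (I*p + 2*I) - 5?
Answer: 3481/25 ≈ 139.24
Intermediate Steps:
U(p, I) = -5 + 2*I + I*p (U(p, I) = (2*I + I*p) - 5 = -5 + 2*I + I*p)
M(d) = 44/5 (M(d) = 9 - (-1)*(-1)/5 = 9 - 1/5*1 = 9 - 1/5 = 44/5)
(R(-10) + M(6))**2 = (3 + 44/5)**2 = (59/5)**2 = 3481/25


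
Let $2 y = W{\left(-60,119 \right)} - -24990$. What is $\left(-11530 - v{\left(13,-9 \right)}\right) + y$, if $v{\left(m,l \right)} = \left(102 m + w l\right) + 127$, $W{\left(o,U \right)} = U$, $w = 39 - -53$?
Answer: $\frac{799}{2} \approx 399.5$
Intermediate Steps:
$w = 92$ ($w = 39 + 53 = 92$)
$v{\left(m,l \right)} = 127 + 92 l + 102 m$ ($v{\left(m,l \right)} = \left(102 m + 92 l\right) + 127 = \left(92 l + 102 m\right) + 127 = 127 + 92 l + 102 m$)
$y = \frac{25109}{2}$ ($y = \frac{119 - -24990}{2} = \frac{119 + 24990}{2} = \frac{1}{2} \cdot 25109 = \frac{25109}{2} \approx 12555.0$)
$\left(-11530 - v{\left(13,-9 \right)}\right) + y = \left(-11530 - \left(127 + 92 \left(-9\right) + 102 \cdot 13\right)\right) + \frac{25109}{2} = \left(-11530 - \left(127 - 828 + 1326\right)\right) + \frac{25109}{2} = \left(-11530 - 625\right) + \frac{25109}{2} = -12155 + \frac{25109}{2} = \frac{799}{2}$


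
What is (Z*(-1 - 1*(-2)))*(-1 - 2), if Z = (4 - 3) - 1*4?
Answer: 9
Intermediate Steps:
Z = -3 (Z = 1 - 4 = -3)
(Z*(-1 - 1*(-2)))*(-1 - 2) = (-3*(-1 - 1*(-2)))*(-1 - 2) = -3*(-1 + 2)*(-3) = -3*1*(-3) = -3*(-3) = 9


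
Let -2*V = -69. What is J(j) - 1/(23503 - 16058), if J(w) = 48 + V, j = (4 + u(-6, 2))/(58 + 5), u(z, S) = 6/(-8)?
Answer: 1228423/14890 ≈ 82.500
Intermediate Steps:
V = 69/2 (V = -½*(-69) = 69/2 ≈ 34.500)
u(z, S) = -¾ (u(z, S) = 6*(-⅛) = -¾)
j = 13/252 (j = (4 - ¾)/(58 + 5) = (13/4)/63 = (13/4)*(1/63) = 13/252 ≈ 0.051587)
J(w) = 165/2 (J(w) = 48 + 69/2 = 165/2)
J(j) - 1/(23503 - 16058) = 165/2 - 1/(23503 - 16058) = 165/2 - 1/7445 = 1228423/14890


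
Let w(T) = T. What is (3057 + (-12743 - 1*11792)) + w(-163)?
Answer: -21641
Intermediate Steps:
(3057 + (-12743 - 1*11792)) + w(-163) = (3057 + (-12743 - 1*11792)) - 163 = (3057 + (-12743 - 11792)) - 163 = (3057 - 24535) - 163 = -21478 - 163 = -21641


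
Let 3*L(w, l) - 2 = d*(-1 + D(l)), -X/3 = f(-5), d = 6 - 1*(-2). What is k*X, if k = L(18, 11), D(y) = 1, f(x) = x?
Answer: 10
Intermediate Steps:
d = 8 (d = 6 + 2 = 8)
X = 15 (X = -3*(-5) = 15)
L(w, l) = ⅔ (L(w, l) = ⅔ + (8*(-1 + 1))/3 = ⅔ + (8*0)/3 = ⅔ + (⅓)*0 = ⅔ + 0 = ⅔)
k = ⅔ ≈ 0.66667
k*X = (⅔)*15 = 10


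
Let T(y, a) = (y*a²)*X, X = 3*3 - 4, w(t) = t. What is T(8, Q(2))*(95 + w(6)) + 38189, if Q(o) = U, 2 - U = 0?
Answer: 54349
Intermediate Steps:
U = 2 (U = 2 - 1*0 = 2 + 0 = 2)
X = 5 (X = 9 - 4 = 5)
Q(o) = 2
T(y, a) = 5*y*a² (T(y, a) = (y*a²)*5 = 5*y*a²)
T(8, Q(2))*(95 + w(6)) + 38189 = (5*8*2²)*(95 + 6) + 38189 = (5*8*4)*101 + 38189 = 160*101 + 38189 = 16160 + 38189 = 54349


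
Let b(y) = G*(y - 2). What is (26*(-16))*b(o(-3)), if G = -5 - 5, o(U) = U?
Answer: -20800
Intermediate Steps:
G = -10
b(y) = 20 - 10*y (b(y) = -10*(y - 2) = -10*(-2 + y) = 20 - 10*y)
(26*(-16))*b(o(-3)) = (26*(-16))*(20 - 10*(-3)) = -416*(20 + 30) = -416*50 = -20800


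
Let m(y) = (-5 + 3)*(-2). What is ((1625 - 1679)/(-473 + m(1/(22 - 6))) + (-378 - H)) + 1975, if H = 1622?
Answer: -11671/469 ≈ -24.885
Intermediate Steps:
m(y) = 4 (m(y) = -2*(-2) = 4)
((1625 - 1679)/(-473 + m(1/(22 - 6))) + (-378 - H)) + 1975 = ((1625 - 1679)/(-473 + 4) + (-378 - 1*1622)) + 1975 = (-54/(-469) + (-378 - 1622)) + 1975 = (-54*(-1/469) - 2000) + 1975 = (54/469 - 2000) + 1975 = -937946/469 + 1975 = -11671/469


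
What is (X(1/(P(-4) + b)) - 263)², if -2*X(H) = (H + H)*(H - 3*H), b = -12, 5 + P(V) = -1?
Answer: 1815186025/26244 ≈ 69166.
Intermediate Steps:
P(V) = -6 (P(V) = -5 - 1 = -6)
X(H) = 2*H² (X(H) = -(H + H)*(H - 3*H)/2 = -2*H*(-2*H)/2 = -(-2)*H² = 2*H²)
(X(1/(P(-4) + b)) - 263)² = (2*(1/(-6 - 12))² - 263)² = (2*(1/(-18))² - 263)² = (2*(-1/18)² - 263)² = (2*(1/324) - 263)² = (1/162 - 263)² = (-42605/162)² = 1815186025/26244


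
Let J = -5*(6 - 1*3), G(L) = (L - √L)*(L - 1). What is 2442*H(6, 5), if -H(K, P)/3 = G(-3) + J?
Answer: 21978 - 29304*I*√3 ≈ 21978.0 - 50756.0*I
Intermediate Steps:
G(L) = (-1 + L)*(L - √L) (G(L) = (L - √L)*(-1 + L) = (-1 + L)*(L - √L))
J = -15 (J = -5*(6 - 3) = -5*3 = -15)
H(K, P) = 9 - 12*I*√3 (H(K, P) = -3*((√(-3) + (-3)² - 1*(-3) - (-3)^(3/2)) - 15) = -3*((I*√3 + 9 + 3 - (-3)*I*√3) - 15) = -3*((I*√3 + 9 + 3 + 3*I*√3) - 15) = -3*((12 + 4*I*√3) - 15) = -3*(-3 + 4*I*√3) = 9 - 12*I*√3)
2442*H(6, 5) = 2442*(9 - 12*I*√3) = 21978 - 29304*I*√3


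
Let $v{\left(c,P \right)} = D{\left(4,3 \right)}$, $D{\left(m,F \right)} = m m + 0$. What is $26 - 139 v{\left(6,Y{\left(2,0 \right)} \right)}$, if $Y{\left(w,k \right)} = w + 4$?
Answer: $-2198$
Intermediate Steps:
$D{\left(m,F \right)} = m^{2}$ ($D{\left(m,F \right)} = m^{2} + 0 = m^{2}$)
$Y{\left(w,k \right)} = 4 + w$
$v{\left(c,P \right)} = 16$ ($v{\left(c,P \right)} = 4^{2} = 16$)
$26 - 139 v{\left(6,Y{\left(2,0 \right)} \right)} = 26 - 2224 = -2198$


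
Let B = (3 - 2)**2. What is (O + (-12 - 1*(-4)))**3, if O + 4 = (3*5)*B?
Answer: 27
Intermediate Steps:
B = 1 (B = 1**2 = 1)
O = 11 (O = -4 + (3*5)*1 = -4 + 15*1 = -4 + 15 = 11)
(O + (-12 - 1*(-4)))**3 = (11 + (-12 - 1*(-4)))**3 = (11 + (-12 + 4))**3 = (11 - 8)**3 = 3**3 = 27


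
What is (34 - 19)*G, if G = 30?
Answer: 450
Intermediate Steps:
(34 - 19)*G = (34 - 19)*30 = 15*30 = 450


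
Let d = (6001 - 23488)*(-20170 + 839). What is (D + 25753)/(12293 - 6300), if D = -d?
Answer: -26001188/461 ≈ -56402.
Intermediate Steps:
d = 338041197 (d = -17487*(-19331) = 338041197)
D = -338041197 (D = -1*338041197 = -338041197)
(D + 25753)/(12293 - 6300) = (-338041197 + 25753)/(12293 - 6300) = -338015444/5993 = -338015444*1/5993 = -26001188/461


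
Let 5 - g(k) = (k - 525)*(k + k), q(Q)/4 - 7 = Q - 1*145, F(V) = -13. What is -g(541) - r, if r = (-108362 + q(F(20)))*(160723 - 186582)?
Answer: -2817734487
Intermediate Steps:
q(Q) = -552 + 4*Q (q(Q) = 28 + 4*(Q - 1*145) = 28 + 4*(Q - 145) = 28 + 4*(-145 + Q) = 28 + (-580 + 4*Q) = -552 + 4*Q)
g(k) = 5 - 2*k*(-525 + k) (g(k) = 5 - (k - 525)*(k + k) = 5 - (-525 + k)*2*k = 5 - 2*k*(-525 + k))
r = 2817751794 (r = (-108362 + (-552 + 4*(-13)))*(160723 - 186582) = (-108362 + (-552 - 52))*(-25859) = (-108362 - 604)*(-25859) = -108966*(-25859) = 2817751794)
-g(541) - r = -(5 - 2*541² + 1050*541) - 1*2817751794 = -(5 - 2*292681 + 568050) - 2817751794 = -(5 - 585362 + 568050) - 2817751794 = -1*(-17307) - 2817751794 = 17307 - 2817751794 = -2817734487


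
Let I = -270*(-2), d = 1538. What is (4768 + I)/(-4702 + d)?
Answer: -1327/791 ≈ -1.6776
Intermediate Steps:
I = 540 (I = -5*(-108) = 540)
(4768 + I)/(-4702 + d) = (4768 + 540)/(-4702 + 1538) = 5308/(-3164) = 5308*(-1/3164) = -1327/791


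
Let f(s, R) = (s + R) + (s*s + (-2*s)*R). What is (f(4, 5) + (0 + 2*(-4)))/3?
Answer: -23/3 ≈ -7.6667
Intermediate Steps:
f(s, R) = R + s + s² - 2*R*s (f(s, R) = (R + s) + (s² - 2*R*s) = R + s + s² - 2*R*s)
(f(4, 5) + (0 + 2*(-4)))/3 = ((5 + 4 + 4² - 2*5*4) + (0 + 2*(-4)))/3 = ((5 + 4 + 16 - 40) + (0 - 8))*(⅓) = (-15 - 8)*(⅓) = -23*⅓ = -23/3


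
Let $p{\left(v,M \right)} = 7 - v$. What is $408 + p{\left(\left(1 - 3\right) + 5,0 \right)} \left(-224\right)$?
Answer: $-488$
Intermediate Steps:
$408 + p{\left(\left(1 - 3\right) + 5,0 \right)} \left(-224\right) = 408 + \left(7 - \left(\left(1 - 3\right) + 5\right)\right) \left(-224\right) = 408 + \left(7 - \left(-2 + 5\right)\right) \left(-224\right) = 408 + \left(7 - 3\right) \left(-224\right) = 408 + 4 \left(-224\right) = 408 - 896 = -488$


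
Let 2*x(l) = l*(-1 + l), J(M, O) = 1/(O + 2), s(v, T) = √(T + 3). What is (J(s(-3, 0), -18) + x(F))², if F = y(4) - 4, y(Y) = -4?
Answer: 330625/256 ≈ 1291.5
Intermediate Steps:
s(v, T) = √(3 + T)
J(M, O) = 1/(2 + O)
F = -8 (F = -4 - 4 = -8)
x(l) = l*(-1 + l)/2 (x(l) = (l*(-1 + l))/2 = l*(-1 + l)/2)
(J(s(-3, 0), -18) + x(F))² = (1/(2 - 18) + (½)*(-8)*(-1 - 8))² = (1/(-16) + (½)*(-8)*(-9))² = (-1/16 + 36)² = (575/16)² = 330625/256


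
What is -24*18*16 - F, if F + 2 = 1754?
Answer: -8664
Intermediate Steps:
F = 1752 (F = -2 + 1754 = 1752)
-24*18*16 - F = -24*18*16 - 1*1752 = -432*16 - 1752 = -6912 - 1752 = -8664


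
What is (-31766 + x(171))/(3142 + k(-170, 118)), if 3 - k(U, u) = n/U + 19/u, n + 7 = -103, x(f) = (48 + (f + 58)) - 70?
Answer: -63307354/6307249 ≈ -10.037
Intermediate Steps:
x(f) = 36 + f (x(f) = (48 + (58 + f)) - 70 = (106 + f) - 70 = 36 + f)
n = -110 (n = -7 - 103 = -110)
k(U, u) = 3 - 19/u + 110/U (k(U, u) = 3 - (-110/U + 19/u) = 3 + (-19/u + 110/U) = 3 - 19/u + 110/U)
(-31766 + x(171))/(3142 + k(-170, 118)) = (-31766 + (36 + 171))/(3142 + (3 - 19/118 + 110/(-170))) = (-31766 + 207)/(3142 + (3 - 19*1/118 + 110*(-1/170))) = -31559/(3142 + (3 - 19/118 - 11/17)) = -31559/(3142 + 4397/2006) = -31559/6307249/2006 = -31559*2006/6307249 = -63307354/6307249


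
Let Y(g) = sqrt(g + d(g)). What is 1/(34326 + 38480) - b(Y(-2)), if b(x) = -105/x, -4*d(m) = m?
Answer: 1/72806 - 35*I*sqrt(6) ≈ 1.3735e-5 - 85.732*I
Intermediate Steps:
d(m) = -m/4
Y(g) = sqrt(3)*sqrt(g)/2 (Y(g) = sqrt(g - g/4) = sqrt(3*g/4) = sqrt(3)*sqrt(g)/2)
1/(34326 + 38480) - b(Y(-2)) = 1/(34326 + 38480) - (-105)/(sqrt(3)*sqrt(-2)/2) = 1/72806 - (-105)/(sqrt(3)*(I*sqrt(2))/2) = 1/72806 - (-105)/(I*sqrt(6)/2) = 1/72806 - (-105)*(-I*sqrt(6)/3) = 1/72806 - 35*I*sqrt(6)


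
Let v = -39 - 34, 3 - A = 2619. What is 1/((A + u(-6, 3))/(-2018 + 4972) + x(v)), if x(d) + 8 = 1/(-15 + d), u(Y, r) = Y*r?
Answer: -129976/1157181 ≈ -0.11232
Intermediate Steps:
A = -2616 (A = 3 - 1*2619 = 3 - 2619 = -2616)
v = -73
x(d) = -8 + 1/(-15 + d)
1/((A + u(-6, 3))/(-2018 + 4972) + x(v)) = 1/((-2616 - 6*3)/(-2018 + 4972) + (121 - 8*(-73))/(-15 - 73)) = 1/((-2616 - 18)/2954 + (121 + 584)/(-88)) = 1/(-2634*1/2954 - 1/88*705) = 1/(-1317/1477 - 705/88) = 1/(-1157181/129976) = -129976/1157181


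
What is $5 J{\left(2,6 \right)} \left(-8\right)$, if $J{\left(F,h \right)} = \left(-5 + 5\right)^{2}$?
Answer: $0$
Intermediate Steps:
$J{\left(F,h \right)} = 0$ ($J{\left(F,h \right)} = 0^{2} = 0$)
$5 J{\left(2,6 \right)} \left(-8\right) = 5 \cdot 0 \left(-8\right) = 0 \left(-8\right) = 0$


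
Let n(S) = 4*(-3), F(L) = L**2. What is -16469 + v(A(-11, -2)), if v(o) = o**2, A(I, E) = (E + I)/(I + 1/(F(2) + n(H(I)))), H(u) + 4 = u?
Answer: -130440133/7921 ≈ -16468.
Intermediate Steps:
H(u) = -4 + u
n(S) = -12
A(I, E) = (E + I)/(-1/8 + I) (A(I, E) = (E + I)/(I + 1/(2**2 - 12)) = (E + I)/(I + 1/(4 - 12)) = (E + I)/(I + 1/(-8)) = (E + I)/(I - 1/8) = (E + I)/(-1/8 + I))
-16469 + v(A(-11, -2)) = -16469 + (8*(-2 - 11)/(-1 + 8*(-11)))**2 = -16469 + (8*(-13)/(-1 - 88))**2 = -16469 + (8*(-13)/(-89))**2 = -16469 + (8*(-1/89)*(-13))**2 = -16469 + (104/89)**2 = -16469 + 10816/7921 = -130440133/7921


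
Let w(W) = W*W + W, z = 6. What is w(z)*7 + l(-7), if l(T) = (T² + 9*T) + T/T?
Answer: 281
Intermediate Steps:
l(T) = 1 + T² + 9*T (l(T) = (T² + 9*T) + 1 = 1 + T² + 9*T)
w(W) = W + W² (w(W) = W² + W = W + W²)
w(z)*7 + l(-7) = (6*(1 + 6))*7 + (1 + (-7)² + 9*(-7)) = (6*7)*7 + (1 + 49 - 63) = 42*7 - 13 = 294 - 13 = 281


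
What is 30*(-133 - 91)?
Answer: -6720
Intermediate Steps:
30*(-133 - 91) = 30*(-224) = -6720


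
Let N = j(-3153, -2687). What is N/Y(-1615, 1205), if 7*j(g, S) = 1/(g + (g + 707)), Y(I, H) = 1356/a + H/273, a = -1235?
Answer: -3705/481508401 ≈ -7.6946e-6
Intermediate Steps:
Y(I, H) = -1356/1235 + H/273 (Y(I, H) = 1356/(-1235) + H/273 = 1356*(-1/1235) + H*(1/273) = -1356/1235 + H/273)
j(g, S) = 1/(7*(707 + 2*g)) (j(g, S) = 1/(7*(g + (g + 707))) = 1/(7*(g + (707 + g))) = 1/(7*(707 + 2*g)))
N = -1/39193 (N = 1/(7*(707 + 2*(-3153))) = 1/(7*(707 - 6306)) = (⅐)/(-5599) = (⅐)*(-1/5599) = -1/39193 ≈ -2.5515e-5)
N/Y(-1615, 1205) = -1/(39193*(-1356/1235 + (1/273)*1205)) = -1/(39193*(-1356/1235 + 1205/273)) = -1/(39193*85999/25935) = -1/39193*25935/85999 = -3705/481508401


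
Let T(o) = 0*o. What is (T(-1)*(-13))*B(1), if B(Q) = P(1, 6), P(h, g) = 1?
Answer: 0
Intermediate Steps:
B(Q) = 1
T(o) = 0
(T(-1)*(-13))*B(1) = (0*(-13))*1 = 0*1 = 0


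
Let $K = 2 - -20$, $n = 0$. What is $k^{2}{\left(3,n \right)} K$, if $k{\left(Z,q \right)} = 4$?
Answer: $352$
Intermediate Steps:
$K = 22$ ($K = 2 + 20 = 22$)
$k^{2}{\left(3,n \right)} K = 4^{2} \cdot 22 = 16 \cdot 22 = 352$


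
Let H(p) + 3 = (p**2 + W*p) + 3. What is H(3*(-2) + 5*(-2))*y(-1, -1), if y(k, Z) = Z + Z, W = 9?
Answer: -224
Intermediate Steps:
y(k, Z) = 2*Z
H(p) = p**2 + 9*p (H(p) = -3 + ((p**2 + 9*p) + 3) = -3 + (3 + p**2 + 9*p) = p**2 + 9*p)
H(3*(-2) + 5*(-2))*y(-1, -1) = ((3*(-2) + 5*(-2))*(9 + (3*(-2) + 5*(-2))))*(2*(-1)) = ((-6 - 10)*(9 + (-6 - 10)))*(-2) = -16*(9 - 16)*(-2) = -16*(-7)*(-2) = 112*(-2) = -224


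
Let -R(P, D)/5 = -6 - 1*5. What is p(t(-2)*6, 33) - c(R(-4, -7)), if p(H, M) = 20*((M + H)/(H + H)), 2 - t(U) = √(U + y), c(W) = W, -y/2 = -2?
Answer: 10 + 55*√2/2 ≈ 48.891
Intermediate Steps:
R(P, D) = 55 (R(P, D) = -5*(-6 - 1*5) = -5*(-6 - 5) = -5*(-11) = 55)
y = 4 (y = -2*(-2) = 4)
t(U) = 2 - √(4 + U) (t(U) = 2 - √(U + 4) = 2 - √(4 + U))
p(H, M) = 10*(H + M)/H (p(H, M) = 20*((H + M)/((2*H))) = 20*((H + M)*(1/(2*H))) = 20*((H + M)/(2*H)) = 10*(H + M)/H)
p(t(-2)*6, 33) - c(R(-4, -7)) = (10 + 10*33/((2 - √(4 - 2))*6)) - 1*55 = (10 + 10*33/((2 - √2)*6)) - 55 = (10 + 10*33/(12 - 6*√2)) - 55 = (10 + 330/(12 - 6*√2)) - 55 = -45 + 330/(12 - 6*√2)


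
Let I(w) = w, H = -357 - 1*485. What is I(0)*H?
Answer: 0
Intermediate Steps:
H = -842 (H = -357 - 485 = -842)
I(0)*H = 0*(-842) = 0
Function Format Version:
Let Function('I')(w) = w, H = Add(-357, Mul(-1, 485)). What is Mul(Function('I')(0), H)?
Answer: 0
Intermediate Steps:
H = -842 (H = Add(-357, -485) = -842)
Mul(Function('I')(0), H) = Mul(0, -842) = 0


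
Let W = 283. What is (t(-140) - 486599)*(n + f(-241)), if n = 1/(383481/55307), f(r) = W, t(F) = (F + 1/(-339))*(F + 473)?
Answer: -934627115828420/6190479 ≈ -1.5098e+8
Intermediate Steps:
t(F) = (473 + F)*(-1/339 + F) (t(F) = (F - 1/339)*(473 + F) = (-1/339 + F)*(473 + F) = (473 + F)*(-1/339 + F))
f(r) = 283
n = 7901/54783 (n = 1/(383481*(1/55307)) = 1/(54783/7901) = 7901/54783 ≈ 0.14422)
(t(-140) - 486599)*(n + f(-241)) = ((-473/339 + (-140)² + (160346/339)*(-140)) - 486599)*(7901/54783 + 283) = ((-473/339 + 19600 - 22448440/339) - 486599)*(15511490/54783) = (-5268171/113 - 486599)*(15511490/54783) = -60253858/113*15511490/54783 = -934627115828420/6190479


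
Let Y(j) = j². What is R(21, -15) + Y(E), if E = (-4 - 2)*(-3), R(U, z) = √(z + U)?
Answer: 324 + √6 ≈ 326.45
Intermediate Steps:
R(U, z) = √(U + z)
E = 18 (E = -6*(-3) = 18)
R(21, -15) + Y(E) = √(21 - 15) + 18² = √6 + 324 = 324 + √6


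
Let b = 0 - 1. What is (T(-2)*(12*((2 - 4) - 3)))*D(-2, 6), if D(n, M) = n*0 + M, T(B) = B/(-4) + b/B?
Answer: -360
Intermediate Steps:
b = -1
T(B) = -1/B - B/4 (T(B) = B/(-4) - 1/B = B*(-1/4) - 1/B = -B/4 - 1/B = -1/B - B/4)
D(n, M) = M (D(n, M) = 0 + M = M)
(T(-2)*(12*((2 - 4) - 3)))*D(-2, 6) = ((-1/(-2) - 1/4*(-2))*(12*((2 - 4) - 3)))*6 = ((-1*(-1/2) + 1/2)*(12*(-2 - 3)))*6 = ((1/2 + 1/2)*(12*(-5)))*6 = (1*(-60))*6 = -60*6 = -360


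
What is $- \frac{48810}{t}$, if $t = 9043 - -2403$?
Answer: $- \frac{24405}{5723} \approx -4.2644$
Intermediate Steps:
$t = 11446$ ($t = 9043 + 2403 = 11446$)
$- \frac{48810}{t} = - \frac{48810}{11446} = \left(-48810\right) \frac{1}{11446} = - \frac{24405}{5723}$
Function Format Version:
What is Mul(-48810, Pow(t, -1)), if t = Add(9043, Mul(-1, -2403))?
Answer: Rational(-24405, 5723) ≈ -4.2644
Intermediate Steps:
t = 11446 (t = Add(9043, 2403) = 11446)
Mul(-48810, Pow(t, -1)) = Mul(-48810, Pow(11446, -1)) = Mul(-48810, Rational(1, 11446)) = Rational(-24405, 5723)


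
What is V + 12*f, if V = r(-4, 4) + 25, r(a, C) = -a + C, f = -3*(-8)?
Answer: 321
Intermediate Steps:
f = 24
r(a, C) = C - a
V = 33 (V = (4 - 1*(-4)) + 25 = (4 + 4) + 25 = 8 + 25 = 33)
V + 12*f = 33 + 12*24 = 33 + 288 = 321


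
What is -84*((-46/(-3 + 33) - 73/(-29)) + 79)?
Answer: -974204/145 ≈ -6718.6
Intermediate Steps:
-84*((-46/(-3 + 33) - 73/(-29)) + 79) = -84*((-46/30 - 73*(-1/29)) + 79) = -84*((-46*1/30 + 73/29) + 79) = -84*((-23/15 + 73/29) + 79) = -84*(428/435 + 79) = -84*34793/435 = -974204/145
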